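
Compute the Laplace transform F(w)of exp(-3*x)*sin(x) 1/((w + 3)^2 + 1)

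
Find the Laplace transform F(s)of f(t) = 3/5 3/(5*s)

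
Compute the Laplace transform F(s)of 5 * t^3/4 15/(2 * s^4)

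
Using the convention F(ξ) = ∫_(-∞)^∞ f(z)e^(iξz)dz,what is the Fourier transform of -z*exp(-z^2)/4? -I*sqrt(pi)*ξ*exp(-ξ^2/4)/8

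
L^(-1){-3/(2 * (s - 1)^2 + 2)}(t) -3 * exp(t) * sin(t)/2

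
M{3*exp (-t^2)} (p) 3*gamma (p/2)/2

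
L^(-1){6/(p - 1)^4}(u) u^3 * exp(u)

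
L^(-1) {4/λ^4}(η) 2*η^3/3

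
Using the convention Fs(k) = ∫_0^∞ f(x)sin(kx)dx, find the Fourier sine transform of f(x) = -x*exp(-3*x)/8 -3*k/(4*(k^2 + 9)^2)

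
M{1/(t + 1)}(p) pi*csc(pi*p)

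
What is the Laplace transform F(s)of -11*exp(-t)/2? -11/(2*s + 2)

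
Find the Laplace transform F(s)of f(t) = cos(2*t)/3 s/(3*(s^2 + 4))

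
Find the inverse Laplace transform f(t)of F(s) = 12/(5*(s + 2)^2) 12*t*exp(-2*t)/5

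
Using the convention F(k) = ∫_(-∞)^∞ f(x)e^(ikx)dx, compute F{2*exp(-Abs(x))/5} 4/(5*(k^2+1))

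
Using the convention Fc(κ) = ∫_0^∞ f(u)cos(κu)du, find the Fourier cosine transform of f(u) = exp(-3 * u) 3/(κ^2 + 9)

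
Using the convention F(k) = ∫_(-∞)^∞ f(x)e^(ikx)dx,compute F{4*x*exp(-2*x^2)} sqrt(2)*I*sqrt(pi)*k*exp(-k^2/8)/2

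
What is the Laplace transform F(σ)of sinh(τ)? 1/(σ^2-1)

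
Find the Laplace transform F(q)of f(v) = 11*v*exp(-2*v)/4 11/(4*(q + 2)^2)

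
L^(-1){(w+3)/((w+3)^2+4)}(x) exp(-3*x)*cos(2*x)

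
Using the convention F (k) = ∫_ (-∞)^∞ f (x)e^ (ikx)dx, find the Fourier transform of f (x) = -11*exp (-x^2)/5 -11*sqrt (pi)*exp (-k^2/4)/5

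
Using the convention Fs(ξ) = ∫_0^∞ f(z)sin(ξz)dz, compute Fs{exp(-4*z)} ξ/(ξ^2+16)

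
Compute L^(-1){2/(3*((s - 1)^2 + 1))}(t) 2*exp(t)*sin(t)/3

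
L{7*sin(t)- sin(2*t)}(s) 7/(s^2+1)-2/(s^2+4)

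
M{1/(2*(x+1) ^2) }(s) (-pi*s+pi) /(2*sin(pi*s) ) 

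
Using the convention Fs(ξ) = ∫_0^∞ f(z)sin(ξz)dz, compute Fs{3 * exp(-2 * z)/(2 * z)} 3 * atan(ξ/2)/2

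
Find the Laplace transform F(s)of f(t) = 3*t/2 3/(2*s^2)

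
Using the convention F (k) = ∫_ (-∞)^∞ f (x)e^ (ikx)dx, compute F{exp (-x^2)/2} sqrt (pi)*exp (-k^2/4)/2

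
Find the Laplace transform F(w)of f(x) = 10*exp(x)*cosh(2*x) 10*(w - 1)/((w - 1)^2 - 4)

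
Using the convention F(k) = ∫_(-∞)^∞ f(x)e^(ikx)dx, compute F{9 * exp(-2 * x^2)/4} 9 * sqrt(2) * sqrt(pi) * exp(-k^2/8)/8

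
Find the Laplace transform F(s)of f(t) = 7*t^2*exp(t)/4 7/(2*(s - 1)^3)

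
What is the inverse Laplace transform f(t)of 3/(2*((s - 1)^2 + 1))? 3*exp(t)*sin(t)/2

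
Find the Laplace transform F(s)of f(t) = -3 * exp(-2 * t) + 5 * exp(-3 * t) 5/(s + 3)-3/(s + 2)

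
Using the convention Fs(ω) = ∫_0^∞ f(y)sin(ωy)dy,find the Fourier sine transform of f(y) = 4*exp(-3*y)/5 4*ω/(5*(ω^2+9))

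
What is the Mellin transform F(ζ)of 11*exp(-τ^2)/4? 11*gamma(ζ/2)/8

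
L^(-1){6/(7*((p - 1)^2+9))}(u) 2*exp(u)*sin(3*u)/7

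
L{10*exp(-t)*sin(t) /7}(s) 10/(7*((s + 1) ^2 + 1) ) 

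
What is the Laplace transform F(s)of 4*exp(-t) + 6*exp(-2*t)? 6/(s + 2) + 4/(s + 1)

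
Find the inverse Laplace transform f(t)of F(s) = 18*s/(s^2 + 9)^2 3*t*sin(3*t)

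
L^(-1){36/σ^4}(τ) 6*τ^3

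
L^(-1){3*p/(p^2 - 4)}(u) 3*cosh(2*u)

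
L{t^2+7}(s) 7/s+2/s^3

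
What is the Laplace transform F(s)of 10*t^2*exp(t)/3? 20/(3*(s - 1)^3)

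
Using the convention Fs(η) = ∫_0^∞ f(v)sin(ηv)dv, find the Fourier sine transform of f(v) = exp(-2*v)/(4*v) atan(η/2)/4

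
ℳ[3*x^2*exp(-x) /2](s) 3*gamma(s + 2) /2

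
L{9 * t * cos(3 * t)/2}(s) 9 * (s^2 - 9)/(2 * (s^2 + 9)^2)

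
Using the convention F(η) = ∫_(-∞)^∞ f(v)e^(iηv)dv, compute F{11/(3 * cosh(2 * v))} 11 * pi/(6 * cosh(pi * η/4))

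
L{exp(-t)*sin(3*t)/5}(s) 3/(5*((s + 1)^2 + 9))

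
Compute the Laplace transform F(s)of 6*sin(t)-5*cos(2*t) 6/(s^2 + 1)-5*s/(s^2 + 4)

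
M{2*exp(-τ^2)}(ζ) gamma(ζ/2)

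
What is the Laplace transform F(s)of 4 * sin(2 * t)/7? 8/(7 * (s^2 + 4))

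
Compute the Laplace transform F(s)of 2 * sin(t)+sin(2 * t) 2/(s^2+4)+2/(s^2+1)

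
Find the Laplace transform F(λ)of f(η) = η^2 2/λ^3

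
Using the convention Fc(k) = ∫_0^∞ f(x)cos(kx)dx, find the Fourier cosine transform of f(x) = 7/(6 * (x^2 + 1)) 7 * pi * exp(-k)/12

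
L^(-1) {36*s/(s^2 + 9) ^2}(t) 6*t*sin(3*t) 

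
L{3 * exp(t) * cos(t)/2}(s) 3 * (s - 1)/(2 * ((s - 1)^2 + 1))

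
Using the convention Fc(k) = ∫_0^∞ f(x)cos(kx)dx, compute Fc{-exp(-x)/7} -1/(7*k^2+7)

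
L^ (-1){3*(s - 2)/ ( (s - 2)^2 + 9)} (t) 3*exp (2*t)*cos (3*t)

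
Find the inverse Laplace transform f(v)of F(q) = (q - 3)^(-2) v * exp(3 * v)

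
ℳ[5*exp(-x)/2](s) 5*gamma(s)/2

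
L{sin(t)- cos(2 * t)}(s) 1/(s^2 + 1)- s/(s^2 + 4)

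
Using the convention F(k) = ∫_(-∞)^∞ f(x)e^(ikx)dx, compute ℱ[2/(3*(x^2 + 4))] pi*exp(-2*Abs(k))/3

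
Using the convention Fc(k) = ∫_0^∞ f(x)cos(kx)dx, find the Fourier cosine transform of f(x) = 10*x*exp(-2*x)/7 10*(4 - k^2)/(7*(k^2 + 4)^2)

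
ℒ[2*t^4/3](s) 16/s^5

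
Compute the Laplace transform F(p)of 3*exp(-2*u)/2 3/(2*(p + 2))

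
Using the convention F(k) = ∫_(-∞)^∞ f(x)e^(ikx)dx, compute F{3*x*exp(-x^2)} 3*I*sqrt(pi)*k*exp(-k^2/4)/2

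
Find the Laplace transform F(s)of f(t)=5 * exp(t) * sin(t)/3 5/(3 * ((s - 1)^2+1))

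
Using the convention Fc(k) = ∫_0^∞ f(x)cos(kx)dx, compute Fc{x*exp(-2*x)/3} (4 - k^2)/(3*(k^2 + 4)^2)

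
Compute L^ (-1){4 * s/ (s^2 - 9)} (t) 4 * cosh (3 * t)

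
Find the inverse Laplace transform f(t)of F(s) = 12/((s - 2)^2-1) 12 * exp(2 * t) * sinh(t)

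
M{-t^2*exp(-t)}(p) -gamma(p + 2)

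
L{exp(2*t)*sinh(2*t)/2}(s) 1/(s*(s - 4))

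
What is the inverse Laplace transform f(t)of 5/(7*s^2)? 5*t/7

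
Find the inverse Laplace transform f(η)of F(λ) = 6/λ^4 η^3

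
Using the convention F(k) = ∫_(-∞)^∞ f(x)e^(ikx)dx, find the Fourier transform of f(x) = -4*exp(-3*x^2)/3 -4*sqrt(3)*sqrt(pi)*exp(-k^2/12)/9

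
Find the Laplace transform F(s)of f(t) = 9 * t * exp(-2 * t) 9/(s + 2)^2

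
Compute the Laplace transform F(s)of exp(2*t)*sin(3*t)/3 1/((s - 2)^2 + 9)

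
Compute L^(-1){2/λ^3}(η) η^2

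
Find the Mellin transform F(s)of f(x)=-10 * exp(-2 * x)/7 -10 * gamma(s)/(7 * 2^s)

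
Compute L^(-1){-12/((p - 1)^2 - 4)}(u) -6 * exp(u) * sinh(2 * u)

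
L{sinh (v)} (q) 1/ (q^2 - 1)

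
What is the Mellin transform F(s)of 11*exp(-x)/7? 11*gamma(s)/7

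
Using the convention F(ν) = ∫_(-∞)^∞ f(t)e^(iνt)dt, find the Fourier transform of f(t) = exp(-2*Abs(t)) 4/(ν^2 + 4)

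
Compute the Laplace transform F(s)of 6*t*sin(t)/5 12*s/(5*(s^2 + 1)^2)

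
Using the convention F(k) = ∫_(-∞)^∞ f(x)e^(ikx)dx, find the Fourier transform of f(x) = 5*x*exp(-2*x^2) 5*sqrt(2)*I*sqrt(pi)*k*exp(-k^2/8)/8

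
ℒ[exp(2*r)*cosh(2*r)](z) (z - 2)/(z*(z - 4))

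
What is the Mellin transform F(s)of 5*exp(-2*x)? 5*gamma(s)/2^s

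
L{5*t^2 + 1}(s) 10/s^3 + 1/s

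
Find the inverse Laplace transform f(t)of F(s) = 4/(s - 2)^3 2 * t^2 * exp(2 * t)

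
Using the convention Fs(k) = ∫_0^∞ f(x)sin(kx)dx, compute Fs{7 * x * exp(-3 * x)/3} 14 * k/(k^2+9)^2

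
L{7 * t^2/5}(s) 14/(5 * s^3)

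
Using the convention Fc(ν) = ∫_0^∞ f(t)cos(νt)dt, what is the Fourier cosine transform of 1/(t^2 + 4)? pi * exp(-2 * ν)/4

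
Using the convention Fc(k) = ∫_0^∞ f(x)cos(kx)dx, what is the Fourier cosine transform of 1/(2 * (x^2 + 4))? pi * exp(-2 * k)/8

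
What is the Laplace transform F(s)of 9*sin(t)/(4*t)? 9*atan(1/s)/4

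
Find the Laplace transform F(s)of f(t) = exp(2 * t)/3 1/(3 * (s - 2))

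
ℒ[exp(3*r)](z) 1/(z - 3)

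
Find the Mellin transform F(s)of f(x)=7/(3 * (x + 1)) 7 * pi * csc(pi * s)/3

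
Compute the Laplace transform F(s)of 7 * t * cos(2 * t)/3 7 * (s^2-4)/(3 * (s^2 + 4)^2)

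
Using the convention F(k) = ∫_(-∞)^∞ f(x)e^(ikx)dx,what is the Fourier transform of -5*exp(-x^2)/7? -5*sqrt(pi)*exp(-k^2/4)/7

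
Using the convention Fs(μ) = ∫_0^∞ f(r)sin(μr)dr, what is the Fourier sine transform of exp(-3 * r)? μ/(μ^2+9)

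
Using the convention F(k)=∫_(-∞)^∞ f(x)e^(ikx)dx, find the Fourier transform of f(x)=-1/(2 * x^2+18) -pi * exp(-3 * Abs(k))/6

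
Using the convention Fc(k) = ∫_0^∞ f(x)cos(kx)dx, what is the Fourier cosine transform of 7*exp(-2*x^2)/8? 7*sqrt(2)*sqrt(pi)*exp(-k^2/8)/32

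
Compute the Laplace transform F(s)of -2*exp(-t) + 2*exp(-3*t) 2/(s + 3) - 2/(s + 1)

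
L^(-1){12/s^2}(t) 12*t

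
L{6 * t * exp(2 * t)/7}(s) 6/(7 * (s - 2)^2)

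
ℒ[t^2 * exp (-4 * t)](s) 2/ (s + 4)^3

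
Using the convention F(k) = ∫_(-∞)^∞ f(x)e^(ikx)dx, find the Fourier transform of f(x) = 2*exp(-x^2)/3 2*sqrt(pi)*exp(-k^2/4)/3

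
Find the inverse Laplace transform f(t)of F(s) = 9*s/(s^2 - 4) 9*cosh(2*t)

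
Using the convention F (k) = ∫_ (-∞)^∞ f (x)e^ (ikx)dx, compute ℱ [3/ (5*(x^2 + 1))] 3*pi*exp (-Abs (k))/5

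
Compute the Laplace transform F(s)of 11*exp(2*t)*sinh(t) 11/((s - 2)^2 - 1)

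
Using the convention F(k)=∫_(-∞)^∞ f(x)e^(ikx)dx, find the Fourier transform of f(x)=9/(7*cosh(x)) 9*pi/(7*cosh(pi*k/2))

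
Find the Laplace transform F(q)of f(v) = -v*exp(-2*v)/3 -1/(3*(q + 2)^2)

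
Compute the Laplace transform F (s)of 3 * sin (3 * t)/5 9/ (5 * (s^2 + 9))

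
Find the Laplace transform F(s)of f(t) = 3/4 3/(4*s)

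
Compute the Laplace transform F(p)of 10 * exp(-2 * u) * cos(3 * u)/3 10 * (p+2)/(3 * ((p+2)^2+9))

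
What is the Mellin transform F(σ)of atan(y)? -pi * sec(pi * σ/2)/(2 * σ)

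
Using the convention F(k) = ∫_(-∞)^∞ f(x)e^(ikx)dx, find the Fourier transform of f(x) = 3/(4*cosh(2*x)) 3*pi/(8*cosh(pi*k/4))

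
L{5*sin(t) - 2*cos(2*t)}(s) 5/(s^2 + 1) - 2*s/(s^2 + 4)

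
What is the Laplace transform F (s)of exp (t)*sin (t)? 1/ ( (s - 1)^2+1)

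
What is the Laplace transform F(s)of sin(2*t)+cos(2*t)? s/(s^2+4)+2/(s^2+4)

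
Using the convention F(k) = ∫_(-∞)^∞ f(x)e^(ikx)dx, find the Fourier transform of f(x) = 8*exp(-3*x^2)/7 8*sqrt(3)*sqrt(pi)*exp(-k^2/12)/21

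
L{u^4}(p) 24/p^5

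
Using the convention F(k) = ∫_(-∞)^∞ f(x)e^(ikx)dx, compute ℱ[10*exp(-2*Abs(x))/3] 40/(3*(k^2 + 4))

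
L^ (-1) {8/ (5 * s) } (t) 8/5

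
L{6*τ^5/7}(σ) 720/(7*σ^6)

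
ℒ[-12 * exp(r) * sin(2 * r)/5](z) -24/(5 * (z - 1)^2 + 20)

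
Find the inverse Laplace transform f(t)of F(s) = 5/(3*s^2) 5*t/3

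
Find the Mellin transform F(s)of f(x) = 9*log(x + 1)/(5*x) -9*pi*csc(pi*s)/(5*s - 5)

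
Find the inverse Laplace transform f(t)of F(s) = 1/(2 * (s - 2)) exp(2 * t)/2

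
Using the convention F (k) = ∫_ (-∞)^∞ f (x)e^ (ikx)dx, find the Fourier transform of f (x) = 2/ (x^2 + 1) 2*pi*exp (-Abs (k))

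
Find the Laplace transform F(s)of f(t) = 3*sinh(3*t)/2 9/(2*(s^2 - 9))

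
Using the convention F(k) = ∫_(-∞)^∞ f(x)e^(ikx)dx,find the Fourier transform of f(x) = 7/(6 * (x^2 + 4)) 7 * pi * exp(-2 * Abs(k))/12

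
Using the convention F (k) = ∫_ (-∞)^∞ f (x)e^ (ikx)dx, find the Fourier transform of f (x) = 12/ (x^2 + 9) 4*pi*exp (-3*Abs (k))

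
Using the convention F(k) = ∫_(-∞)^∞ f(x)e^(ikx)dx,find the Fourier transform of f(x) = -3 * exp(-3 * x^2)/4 -sqrt(3) * sqrt(pi) * exp(-k^2/12)/4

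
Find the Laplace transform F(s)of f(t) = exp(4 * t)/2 1/(2 * (s - 4))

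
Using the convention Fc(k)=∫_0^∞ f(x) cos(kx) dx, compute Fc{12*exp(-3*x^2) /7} 2*sqrt(3)*sqrt(pi)*exp(-k^2/12) /7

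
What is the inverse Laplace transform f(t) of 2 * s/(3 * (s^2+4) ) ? 2 * cos(2 * t) /3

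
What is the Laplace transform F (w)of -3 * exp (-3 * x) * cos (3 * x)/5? 3 * (-w - 3)/ (5 * ( (w + 3)^2 + 9))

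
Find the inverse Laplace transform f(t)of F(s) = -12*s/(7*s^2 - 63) -12*cosh(3*t)/7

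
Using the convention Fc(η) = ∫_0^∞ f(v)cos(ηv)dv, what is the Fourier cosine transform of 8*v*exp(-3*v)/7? 8*(9 - η^2)/(7*(η^2 + 9)^2)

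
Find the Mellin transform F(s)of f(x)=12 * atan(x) -6 * pi * sec(pi * s/2)/s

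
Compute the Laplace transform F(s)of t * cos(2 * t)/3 (s^2 - 4)/(3 * (s^2 + 4)^2)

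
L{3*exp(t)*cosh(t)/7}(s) 3*(s - 1)/(7*s*(s - 2))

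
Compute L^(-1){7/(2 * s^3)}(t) 7 * t^2/4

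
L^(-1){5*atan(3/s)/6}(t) 5*sin(3*t)/(6*t)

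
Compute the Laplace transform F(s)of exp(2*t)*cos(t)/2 (s - 2)/(2*((s - 2)^2 + 1))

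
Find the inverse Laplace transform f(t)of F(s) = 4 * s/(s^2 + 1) 4 * cos(t)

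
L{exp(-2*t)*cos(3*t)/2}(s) (s + 2)/(2*((s + 2)^2 + 9))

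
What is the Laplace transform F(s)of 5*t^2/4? 5/(2*s^3)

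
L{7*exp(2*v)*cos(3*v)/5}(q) 7*(q - 2)/(5*((q - 2)^2+9))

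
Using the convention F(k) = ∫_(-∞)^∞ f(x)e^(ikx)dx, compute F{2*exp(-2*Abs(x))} 8/(k^2+4)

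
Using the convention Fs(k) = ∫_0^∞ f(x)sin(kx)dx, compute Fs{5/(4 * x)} 5 * pi/8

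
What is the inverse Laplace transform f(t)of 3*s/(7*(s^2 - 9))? 3*cosh(3*t)/7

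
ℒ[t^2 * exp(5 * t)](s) 2/(s - 5)^3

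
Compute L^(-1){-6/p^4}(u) -u^3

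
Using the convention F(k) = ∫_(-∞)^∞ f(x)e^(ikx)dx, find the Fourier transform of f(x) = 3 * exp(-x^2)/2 3 * sqrt(pi) * exp(-k^2/4)/2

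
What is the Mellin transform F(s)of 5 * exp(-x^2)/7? 5 * gamma(s/2)/14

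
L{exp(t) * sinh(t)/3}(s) 1/(3 * s * (s - 2))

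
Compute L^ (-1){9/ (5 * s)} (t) 9/5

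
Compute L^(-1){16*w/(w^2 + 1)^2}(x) 8*x*sin(x)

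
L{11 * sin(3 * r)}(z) 33/(z^2+9)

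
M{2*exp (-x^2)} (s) gamma (s/2)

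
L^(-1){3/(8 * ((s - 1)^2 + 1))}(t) 3 * exp(t) * sin(t)/8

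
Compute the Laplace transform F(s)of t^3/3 2/s^4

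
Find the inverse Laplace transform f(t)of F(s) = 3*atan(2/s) 3*sin(2*t)/t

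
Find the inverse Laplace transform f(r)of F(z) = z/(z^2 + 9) cos(3*r)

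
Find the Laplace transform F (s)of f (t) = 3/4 3/ (4*s)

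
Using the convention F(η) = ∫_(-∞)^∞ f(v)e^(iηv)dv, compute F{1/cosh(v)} pi/cosh(pi*η/2)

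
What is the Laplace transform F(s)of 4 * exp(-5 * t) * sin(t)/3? 4/(3 * ((s + 5)^2 + 1))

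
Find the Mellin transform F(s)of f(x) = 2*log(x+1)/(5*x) -2*pi*csc(pi*s)/(5*s - 5)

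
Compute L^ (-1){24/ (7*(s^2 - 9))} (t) 8*sinh (3*t)/7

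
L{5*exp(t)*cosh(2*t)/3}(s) 5*(s - 1)/(3*((s - 1)^2 - 4))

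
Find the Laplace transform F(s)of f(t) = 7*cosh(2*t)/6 7*s/(6*(s^2 - 4))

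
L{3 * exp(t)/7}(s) 3/(7 * (s - 1))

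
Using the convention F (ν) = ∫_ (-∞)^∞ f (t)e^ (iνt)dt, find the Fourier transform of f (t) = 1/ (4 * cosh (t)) pi/ (4 * cosh (pi * ν/2))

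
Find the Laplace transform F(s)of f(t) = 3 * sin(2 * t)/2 3/(s^2+4)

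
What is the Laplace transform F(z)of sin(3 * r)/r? atan(3/z)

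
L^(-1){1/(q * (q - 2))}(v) exp(v) * sinh(v)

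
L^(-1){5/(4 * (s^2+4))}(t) 5 * sin(2 * t)/8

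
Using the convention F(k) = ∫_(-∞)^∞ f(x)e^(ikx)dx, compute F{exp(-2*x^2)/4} sqrt(2)*sqrt(pi)*exp(-k^2/8)/8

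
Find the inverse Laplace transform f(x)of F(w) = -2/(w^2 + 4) -sin(2*x)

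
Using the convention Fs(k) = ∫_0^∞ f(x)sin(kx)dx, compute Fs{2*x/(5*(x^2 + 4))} pi*exp(-2*k)/5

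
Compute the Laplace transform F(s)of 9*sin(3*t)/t 9*atan(3/s)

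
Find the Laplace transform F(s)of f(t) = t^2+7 7/s+2/s^3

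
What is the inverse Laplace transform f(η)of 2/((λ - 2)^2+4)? exp(2*η)*sin(2*η)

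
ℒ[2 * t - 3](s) 2/s^2 - 3/s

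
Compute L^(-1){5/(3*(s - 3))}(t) 5*exp(3*t)/3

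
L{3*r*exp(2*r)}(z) 3/(z - 2)^2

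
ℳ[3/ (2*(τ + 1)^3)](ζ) 3*pi*(ζ - 2)*(ζ - 1)/ (4*sin (pi*ζ))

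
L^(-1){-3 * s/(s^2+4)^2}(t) -3 * t * sin(2 * t)/4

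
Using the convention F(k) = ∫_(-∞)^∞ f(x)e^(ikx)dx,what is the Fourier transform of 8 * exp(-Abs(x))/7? 16/(7 * (k^2 + 1))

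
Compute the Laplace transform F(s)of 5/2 5/(2*s)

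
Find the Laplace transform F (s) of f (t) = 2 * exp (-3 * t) 2/ (s+3) 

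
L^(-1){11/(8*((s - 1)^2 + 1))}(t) 11*exp(t)*sin(t)/8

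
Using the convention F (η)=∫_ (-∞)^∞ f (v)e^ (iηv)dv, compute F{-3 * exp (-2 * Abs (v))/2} -6/ (η^2+4)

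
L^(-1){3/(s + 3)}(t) 3*exp(-3*t)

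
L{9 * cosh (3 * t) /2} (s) 9 * s/ (2 * (s^2 - 9) ) 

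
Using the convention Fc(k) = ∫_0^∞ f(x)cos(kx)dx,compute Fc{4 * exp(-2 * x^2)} sqrt(2) * sqrt(pi) * exp(-k^2/8)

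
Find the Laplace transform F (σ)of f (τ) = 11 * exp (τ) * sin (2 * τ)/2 11/ ( (σ - 1)^2 + 4)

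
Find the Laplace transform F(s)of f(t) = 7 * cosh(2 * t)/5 7 * s/(5 * (s^2 - 4))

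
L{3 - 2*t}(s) 3/s - 2/s^2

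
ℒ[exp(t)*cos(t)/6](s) (s - 1)/(6*((s - 1)^2+1))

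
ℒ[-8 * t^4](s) -192/s^5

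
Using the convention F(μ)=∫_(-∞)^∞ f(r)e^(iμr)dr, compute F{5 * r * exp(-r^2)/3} 5 * I * sqrt(pi) * μ * exp(-μ^2/4)/6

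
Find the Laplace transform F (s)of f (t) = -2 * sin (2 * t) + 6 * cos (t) 6 * s/ (s^2 + 1) - 4/ (s^2 + 4)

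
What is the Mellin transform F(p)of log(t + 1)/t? -pi*csc(pi*p)/(p - 1)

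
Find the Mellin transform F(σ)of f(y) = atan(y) -pi * sec(pi * σ/2)/(2 * σ)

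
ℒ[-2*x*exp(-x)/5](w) -2/(5*(w + 1)^2)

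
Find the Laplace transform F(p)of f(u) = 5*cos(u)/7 5*p/(7*(p^2 + 1))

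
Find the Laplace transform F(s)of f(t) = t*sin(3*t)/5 6*s/(5*(s^2 + 9)^2)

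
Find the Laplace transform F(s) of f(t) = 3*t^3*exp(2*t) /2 9/(s - 2) ^4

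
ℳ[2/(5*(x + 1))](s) 2*pi*csc(pi*s)/5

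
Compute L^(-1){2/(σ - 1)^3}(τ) τ^2*exp(τ)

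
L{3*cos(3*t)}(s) 3*s/(s^2 + 9)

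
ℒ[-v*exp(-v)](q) -1/(q + 1) ^2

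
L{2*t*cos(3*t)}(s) 2*(s^2 - 9)/(s^2 + 9)^2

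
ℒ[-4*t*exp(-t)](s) -4/(s + 1)^2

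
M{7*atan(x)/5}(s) -7*pi*sec(pi*s/2)/(10*s)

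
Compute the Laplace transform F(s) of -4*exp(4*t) -4/(s - 4) 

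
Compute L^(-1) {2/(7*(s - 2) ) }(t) 2*exp(2*t) /7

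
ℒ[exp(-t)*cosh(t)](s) (s+1)/(s*(s+2))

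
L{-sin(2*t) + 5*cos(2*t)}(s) 5*s/(s^2 + 4) - 2/(s^2 + 4)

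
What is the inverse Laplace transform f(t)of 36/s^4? 6 * t^3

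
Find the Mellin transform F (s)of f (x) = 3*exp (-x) 3*gamma (s)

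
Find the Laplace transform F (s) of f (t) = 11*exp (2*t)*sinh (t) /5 11/ (5*( (s - 2) ^2 - 1) ) 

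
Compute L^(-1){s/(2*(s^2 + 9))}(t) cos(3*t)/2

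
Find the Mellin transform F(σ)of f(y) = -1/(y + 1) -pi*csc(pi*σ)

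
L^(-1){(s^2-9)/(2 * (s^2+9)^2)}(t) t * cos(3 * t)/2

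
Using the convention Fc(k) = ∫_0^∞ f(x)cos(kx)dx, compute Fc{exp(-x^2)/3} sqrt(pi)*exp(-k^2/4)/6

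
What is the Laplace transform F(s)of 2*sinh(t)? 2/(s^2 - 1)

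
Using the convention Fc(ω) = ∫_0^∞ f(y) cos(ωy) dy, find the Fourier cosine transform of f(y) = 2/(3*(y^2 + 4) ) pi*exp(-2*ω) /6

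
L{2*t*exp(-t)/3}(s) 2/(3*(s+1)^2)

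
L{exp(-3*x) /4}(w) 1/(4*(w+3) ) 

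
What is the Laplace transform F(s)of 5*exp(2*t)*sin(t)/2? 5/(2*((s - 2)^2 + 1))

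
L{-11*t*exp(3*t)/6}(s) -11/(6*(s - 3)^2)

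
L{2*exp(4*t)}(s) 2/(s - 4)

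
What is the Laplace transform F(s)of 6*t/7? 6/(7*s^2)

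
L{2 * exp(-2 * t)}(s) 2/(s + 2)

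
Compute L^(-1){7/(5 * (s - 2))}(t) 7 * exp(2 * t)/5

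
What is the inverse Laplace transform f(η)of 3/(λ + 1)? 3*exp(-η)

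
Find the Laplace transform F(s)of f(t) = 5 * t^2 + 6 6/s + 10/s^3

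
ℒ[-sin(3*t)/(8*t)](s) -atan(3/s)/8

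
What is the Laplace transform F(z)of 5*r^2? 10/z^3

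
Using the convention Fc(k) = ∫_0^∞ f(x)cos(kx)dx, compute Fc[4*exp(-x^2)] 2*sqrt(pi)*exp(-k^2/4)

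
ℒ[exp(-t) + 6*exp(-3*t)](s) 6/(s + 3) + 1/(s + 1)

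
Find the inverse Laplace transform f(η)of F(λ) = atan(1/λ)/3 sin(η)/(3*η)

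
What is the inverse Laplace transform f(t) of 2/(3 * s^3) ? t^2/3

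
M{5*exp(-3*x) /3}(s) 5*gamma(s) /(3*3^s) 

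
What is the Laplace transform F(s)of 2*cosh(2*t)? 2*s/(s^2 - 4)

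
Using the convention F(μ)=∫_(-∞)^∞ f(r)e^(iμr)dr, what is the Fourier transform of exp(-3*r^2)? sqrt(3)*sqrt(pi)*exp(-μ^2/12)/3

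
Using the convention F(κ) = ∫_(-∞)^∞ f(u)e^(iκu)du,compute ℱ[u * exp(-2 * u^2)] sqrt(2) * I * sqrt(pi) * κ * exp(-κ^2/8)/8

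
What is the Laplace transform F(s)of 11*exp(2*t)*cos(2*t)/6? 11*(s - 2)/(6*((s - 2)^2 + 4))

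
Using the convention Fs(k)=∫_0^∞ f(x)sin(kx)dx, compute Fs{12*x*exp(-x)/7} 24*k/(7*(k^2 + 1)^2)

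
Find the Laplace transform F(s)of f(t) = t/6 1/(6*s^2)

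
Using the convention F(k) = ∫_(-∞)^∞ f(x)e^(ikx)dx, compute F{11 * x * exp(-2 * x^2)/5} 11 * sqrt(2) * I * sqrt(pi) * k * exp(-k^2/8)/40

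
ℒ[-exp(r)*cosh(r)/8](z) (1 - z)/(8*z*(z - 2))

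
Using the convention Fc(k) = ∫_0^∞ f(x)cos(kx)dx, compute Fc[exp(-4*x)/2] 2/(k^2 + 16)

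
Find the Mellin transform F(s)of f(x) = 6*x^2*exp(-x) 6*gamma(s + 2)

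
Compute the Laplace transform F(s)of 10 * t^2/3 20/(3 * s^3)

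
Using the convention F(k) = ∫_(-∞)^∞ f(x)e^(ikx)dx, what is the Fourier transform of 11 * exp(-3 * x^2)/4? 11 * sqrt(3) * sqrt(pi) * exp(-k^2/12)/12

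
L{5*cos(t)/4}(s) 5*s/(4*(s^2 + 1))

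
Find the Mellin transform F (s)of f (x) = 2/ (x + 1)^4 gamma (s) * gamma (4 - s)/3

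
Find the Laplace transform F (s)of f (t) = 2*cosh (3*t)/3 2*s/ (3*(s^2 - 9))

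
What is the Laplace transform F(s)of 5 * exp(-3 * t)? 5/(s+3)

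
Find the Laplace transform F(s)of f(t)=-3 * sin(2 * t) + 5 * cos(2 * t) 5 * s/(s^2 + 4)-6/(s^2 + 4)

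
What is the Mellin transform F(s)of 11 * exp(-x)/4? 11 * gamma(s)/4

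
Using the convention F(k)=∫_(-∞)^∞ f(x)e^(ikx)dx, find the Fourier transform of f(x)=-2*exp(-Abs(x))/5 -4/(5*k^2 + 5)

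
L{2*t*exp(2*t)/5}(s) 2/(5*(s - 2)^2)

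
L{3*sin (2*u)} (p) 6/ (p^2 + 4)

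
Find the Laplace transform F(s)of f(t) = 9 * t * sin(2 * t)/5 36 * s/(5 * (s^2 + 4)^2)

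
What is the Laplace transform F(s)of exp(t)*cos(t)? (s - 1)/((s - 1)^2 + 1)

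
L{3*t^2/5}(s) 6/(5*s^3)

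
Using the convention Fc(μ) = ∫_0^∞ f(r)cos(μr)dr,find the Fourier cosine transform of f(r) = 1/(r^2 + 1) pi*exp(-μ)/2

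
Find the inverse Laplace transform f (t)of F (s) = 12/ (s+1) 12 * exp (-t)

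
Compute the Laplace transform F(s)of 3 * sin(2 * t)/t 3 * atan(2/s)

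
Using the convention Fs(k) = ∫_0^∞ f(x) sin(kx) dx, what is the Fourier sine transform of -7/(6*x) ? -7*pi/12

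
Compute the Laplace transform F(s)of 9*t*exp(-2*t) 9/(s + 2)^2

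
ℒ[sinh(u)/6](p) 1/(6*(p^2 - 1))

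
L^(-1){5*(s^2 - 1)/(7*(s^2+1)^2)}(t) 5*t*cos(t)/7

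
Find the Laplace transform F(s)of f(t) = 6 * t 6/s^2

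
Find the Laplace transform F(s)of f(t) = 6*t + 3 6/s^2 + 3/s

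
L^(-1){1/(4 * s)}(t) 1/4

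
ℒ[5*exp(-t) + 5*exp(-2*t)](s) 5/(s + 1) + 5/(s + 2)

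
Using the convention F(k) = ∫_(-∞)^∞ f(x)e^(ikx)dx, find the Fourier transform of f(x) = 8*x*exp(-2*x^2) sqrt(2)*I*sqrt(pi)*k*exp(-k^2/8)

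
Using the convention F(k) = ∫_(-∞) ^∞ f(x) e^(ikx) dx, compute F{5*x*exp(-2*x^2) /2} 5*sqrt(2)*I*sqrt(pi)*k*exp(-k^2/8) /16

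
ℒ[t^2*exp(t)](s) 2/(s - 1)^3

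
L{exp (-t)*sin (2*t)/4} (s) 1/ (2*( (s+1)^2+4))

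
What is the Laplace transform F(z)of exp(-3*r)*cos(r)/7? (z + 3)/(7*((z + 3)^2 + 1))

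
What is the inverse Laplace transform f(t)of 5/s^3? 5 * t^2/2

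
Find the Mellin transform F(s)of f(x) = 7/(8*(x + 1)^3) 7*pi*(s - 2)*(s - 1)/(16*sin(pi*s))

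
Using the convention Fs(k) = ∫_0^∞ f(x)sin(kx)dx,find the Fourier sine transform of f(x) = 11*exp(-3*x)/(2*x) 11*atan(k/3)/2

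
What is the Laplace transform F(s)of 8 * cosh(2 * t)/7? 8 * s/(7 * (s^2 - 4))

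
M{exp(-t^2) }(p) gamma(p/2) /2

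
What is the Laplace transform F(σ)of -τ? -1/σ^2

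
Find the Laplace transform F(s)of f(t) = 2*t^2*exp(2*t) 4/(s - 2)^3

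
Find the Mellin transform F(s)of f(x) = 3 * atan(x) -3 * pi * sec(pi * s/2)/(2 * s)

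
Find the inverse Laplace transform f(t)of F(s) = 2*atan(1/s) 2*sin(t)/t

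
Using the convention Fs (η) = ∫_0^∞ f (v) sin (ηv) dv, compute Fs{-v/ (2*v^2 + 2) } -pi*exp (-η) /4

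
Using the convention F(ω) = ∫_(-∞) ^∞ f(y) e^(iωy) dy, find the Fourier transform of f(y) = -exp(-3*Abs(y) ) -6/(ω^2 + 9) 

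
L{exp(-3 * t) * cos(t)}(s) (s + 3)/((s + 3)^2 + 1)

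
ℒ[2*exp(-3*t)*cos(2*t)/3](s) 2*(s + 3)/(3*((s + 3)^2 + 4))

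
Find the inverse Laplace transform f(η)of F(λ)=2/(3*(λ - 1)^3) η^2*exp(η)/3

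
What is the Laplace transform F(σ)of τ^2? 2/σ^3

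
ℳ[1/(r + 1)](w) pi * csc(pi * w)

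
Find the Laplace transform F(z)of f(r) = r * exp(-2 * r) (z+2)^(-2)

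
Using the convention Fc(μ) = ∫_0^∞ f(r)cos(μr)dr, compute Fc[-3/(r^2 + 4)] -3*pi*exp(-2*μ)/4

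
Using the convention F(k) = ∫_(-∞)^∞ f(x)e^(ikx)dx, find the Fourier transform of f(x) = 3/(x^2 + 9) pi*exp(-3*Abs(k))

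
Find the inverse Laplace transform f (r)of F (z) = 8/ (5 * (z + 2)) 8 * exp (-2 * r)/5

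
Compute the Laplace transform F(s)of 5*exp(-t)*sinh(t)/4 5/(4*s*(s + 2))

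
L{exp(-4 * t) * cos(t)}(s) (s + 4)/((s + 4)^2 + 1)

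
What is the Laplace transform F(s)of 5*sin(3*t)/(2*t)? 5*atan(3/s)/2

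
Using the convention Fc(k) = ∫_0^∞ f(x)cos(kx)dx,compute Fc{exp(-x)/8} 1/(8*(k^2 + 1))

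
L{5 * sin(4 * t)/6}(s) 10/(3 * (s^2 + 16))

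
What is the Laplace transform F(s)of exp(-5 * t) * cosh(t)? (s + 5)/((s + 5)^2 - 1)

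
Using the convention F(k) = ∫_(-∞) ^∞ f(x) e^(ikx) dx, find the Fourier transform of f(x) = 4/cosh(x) 4 * pi/cosh(pi * k/2) 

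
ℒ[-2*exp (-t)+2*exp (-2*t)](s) 2/ (s+2) - 2/ (s+1)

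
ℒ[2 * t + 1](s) 2/s^2 + 1/s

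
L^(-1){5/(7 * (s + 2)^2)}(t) 5 * t * exp(-2 * t)/7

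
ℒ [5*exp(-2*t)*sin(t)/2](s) 5/(2*((s + 2)^2 + 1))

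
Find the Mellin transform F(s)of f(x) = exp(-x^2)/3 gamma(s/2)/6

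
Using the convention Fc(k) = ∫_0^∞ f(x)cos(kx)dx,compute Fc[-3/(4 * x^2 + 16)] -3 * pi * exp(-2 * k)/16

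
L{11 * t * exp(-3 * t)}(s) 11/(s + 3)^2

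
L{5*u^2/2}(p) 5/p^3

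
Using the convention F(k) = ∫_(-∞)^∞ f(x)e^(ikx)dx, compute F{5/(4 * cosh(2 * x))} 5 * pi/(8 * cosh(pi * k/4))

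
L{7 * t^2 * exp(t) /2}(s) 7/(s - 1) ^3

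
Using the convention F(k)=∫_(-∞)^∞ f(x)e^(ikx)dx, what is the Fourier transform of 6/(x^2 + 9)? 2*pi*exp(-3*Abs(k))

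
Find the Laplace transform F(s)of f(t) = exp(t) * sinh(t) 1/(s * (s - 2))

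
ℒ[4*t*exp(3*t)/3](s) 4/(3*(s - 3)^2)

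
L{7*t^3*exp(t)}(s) 42/(s - 1)^4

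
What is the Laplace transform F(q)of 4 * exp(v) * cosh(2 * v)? 4 * (q - 1)/((q - 1)^2 - 4)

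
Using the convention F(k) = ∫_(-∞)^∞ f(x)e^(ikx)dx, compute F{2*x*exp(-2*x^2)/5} sqrt(2)*I*sqrt(pi)*k*exp(-k^2/8)/20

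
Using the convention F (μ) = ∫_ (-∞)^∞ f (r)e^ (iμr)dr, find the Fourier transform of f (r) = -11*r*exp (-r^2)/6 -11*I*sqrt (pi)*μ*exp (-μ^2/4)/12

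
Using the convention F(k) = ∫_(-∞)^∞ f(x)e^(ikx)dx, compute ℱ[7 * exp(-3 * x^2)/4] 7 * sqrt(3) * sqrt(pi) * exp(-k^2/12)/12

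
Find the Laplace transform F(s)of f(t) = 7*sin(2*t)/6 7/(3*(s^2 + 4))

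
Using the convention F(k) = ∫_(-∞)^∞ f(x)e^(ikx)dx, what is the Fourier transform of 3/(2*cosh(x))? 3*pi/(2*cosh(pi*k/2))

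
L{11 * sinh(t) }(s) 11/(s^2 - 1) 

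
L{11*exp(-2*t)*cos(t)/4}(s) 11*(s + 2)/(4*((s + 2)^2 + 1))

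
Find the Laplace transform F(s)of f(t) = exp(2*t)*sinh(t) 1/((s - 2)^2 - 1)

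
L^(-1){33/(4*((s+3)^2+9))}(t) 11*exp(-3*t)*sin(3*t)/4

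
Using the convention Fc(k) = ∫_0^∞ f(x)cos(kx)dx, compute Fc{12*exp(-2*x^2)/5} 3*sqrt(2)*sqrt(pi)*exp(-k^2/8)/5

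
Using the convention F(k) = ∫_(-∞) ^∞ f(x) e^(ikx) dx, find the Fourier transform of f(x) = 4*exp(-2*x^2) 2*sqrt(2)*sqrt(pi)*exp(-k^2/8) 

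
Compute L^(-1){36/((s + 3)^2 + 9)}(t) 12*exp(-3*t)*sin(3*t)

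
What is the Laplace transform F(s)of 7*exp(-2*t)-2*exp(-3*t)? 7/(s+2)-2/(s+3)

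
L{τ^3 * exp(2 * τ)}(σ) 6/(σ - 2)^4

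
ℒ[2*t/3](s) 2/ (3*s^2)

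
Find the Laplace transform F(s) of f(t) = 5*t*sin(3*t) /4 15*s/(2*(s^2+9) ^2) 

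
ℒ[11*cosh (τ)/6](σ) 11*σ/ (6*(σ^2 - 1))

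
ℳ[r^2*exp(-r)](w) gamma(w + 2)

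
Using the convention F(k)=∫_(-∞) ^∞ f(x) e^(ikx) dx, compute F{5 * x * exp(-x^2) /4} 5 * I * sqrt(pi) * k * exp(-k^2/4) /8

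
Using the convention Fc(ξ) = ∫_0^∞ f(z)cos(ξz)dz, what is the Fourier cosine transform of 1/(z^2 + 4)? pi*exp(-2*ξ)/4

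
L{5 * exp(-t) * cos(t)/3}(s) 5 * (s + 1)/(3 * ((s + 1)^2 + 1))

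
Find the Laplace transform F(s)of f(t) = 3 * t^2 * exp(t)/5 6/(5 * (s - 1)^3)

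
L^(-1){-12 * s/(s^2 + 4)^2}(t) -3 * t * sin(2 * t)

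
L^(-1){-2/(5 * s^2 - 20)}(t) -sinh(2 * t)/5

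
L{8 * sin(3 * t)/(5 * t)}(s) 8 * atan(3/s)/5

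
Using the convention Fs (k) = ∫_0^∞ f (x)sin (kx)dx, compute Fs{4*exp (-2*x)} 4*k/ (k^2 + 4)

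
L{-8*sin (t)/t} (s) -8*atan (1/s)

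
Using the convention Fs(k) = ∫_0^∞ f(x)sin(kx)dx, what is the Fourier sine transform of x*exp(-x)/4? k/(2*(k^2+1)^2)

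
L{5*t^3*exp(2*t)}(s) 30/(s - 2)^4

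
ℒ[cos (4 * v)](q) q/ (q^2 + 16)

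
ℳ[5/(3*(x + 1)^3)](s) 5*pi*(s - 2)*(s - 1)/(6*sin(pi*s))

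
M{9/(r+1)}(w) 9*pi*csc(pi*w)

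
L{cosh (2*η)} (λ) λ/ (λ^2 - 4)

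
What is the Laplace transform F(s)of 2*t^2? 4/s^3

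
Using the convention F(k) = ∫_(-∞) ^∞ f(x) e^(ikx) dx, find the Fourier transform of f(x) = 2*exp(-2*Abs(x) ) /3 8/(3*(k^2 + 4) ) 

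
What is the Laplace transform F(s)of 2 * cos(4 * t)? 2 * s/(s^2+16)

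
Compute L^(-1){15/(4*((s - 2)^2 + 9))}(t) 5*exp(2*t)*sin(3*t)/4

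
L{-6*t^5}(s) -720/s^6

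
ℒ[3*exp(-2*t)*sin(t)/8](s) 3/(8*((s + 2)^2 + 1))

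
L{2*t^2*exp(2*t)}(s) 4/(s - 2)^3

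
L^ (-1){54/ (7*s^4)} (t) 9*t^3/7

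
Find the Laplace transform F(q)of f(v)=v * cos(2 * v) (q^2 - 4)/(q^2+4)^2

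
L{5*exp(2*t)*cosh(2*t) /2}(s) 5*(s - 2) /(2*s*(s - 4) ) 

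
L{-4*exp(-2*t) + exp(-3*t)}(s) 1/(s + 3) - 4/(s + 2)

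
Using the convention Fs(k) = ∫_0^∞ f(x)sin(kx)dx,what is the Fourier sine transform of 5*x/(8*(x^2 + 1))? 5*pi*exp(-k)/16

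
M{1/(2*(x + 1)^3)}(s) pi*(s - 2)*(s - 1)/(4*sin(pi*s))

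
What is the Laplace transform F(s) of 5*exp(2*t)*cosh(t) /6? 5*(s - 2) /(6*((s - 2) ^2 - 1) ) 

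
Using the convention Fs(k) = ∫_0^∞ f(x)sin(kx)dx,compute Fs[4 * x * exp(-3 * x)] 24 * k/(k^2 + 9)^2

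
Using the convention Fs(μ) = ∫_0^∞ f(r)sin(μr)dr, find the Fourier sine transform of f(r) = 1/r pi/2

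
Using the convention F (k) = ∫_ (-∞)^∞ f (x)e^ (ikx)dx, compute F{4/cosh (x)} 4 * pi/cosh (pi * k/2)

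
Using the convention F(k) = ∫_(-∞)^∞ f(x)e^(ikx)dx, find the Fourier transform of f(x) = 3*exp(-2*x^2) 3*sqrt(2)*sqrt(pi)*exp(-k^2/8)/2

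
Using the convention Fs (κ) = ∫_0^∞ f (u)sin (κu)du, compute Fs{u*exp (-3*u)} 6*κ/ (κ^2 + 9)^2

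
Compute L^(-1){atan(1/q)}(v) sin(v)/v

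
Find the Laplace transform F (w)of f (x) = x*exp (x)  (w - 1)^ (-2)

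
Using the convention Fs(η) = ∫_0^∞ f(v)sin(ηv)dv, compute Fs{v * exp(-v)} 2 * η/(η^2 + 1)^2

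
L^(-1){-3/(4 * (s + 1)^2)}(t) -3 * t * exp(-t)/4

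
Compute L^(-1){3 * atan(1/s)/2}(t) 3 * sin(t)/(2 * t)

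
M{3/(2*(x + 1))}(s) 3*pi*csc(pi*s)/2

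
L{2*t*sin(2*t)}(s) 8*s/(s^2 + 4)^2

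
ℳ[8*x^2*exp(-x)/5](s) 8*gamma(s+2)/5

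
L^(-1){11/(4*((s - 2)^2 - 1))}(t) 11*exp(2*t)*sinh(t)/4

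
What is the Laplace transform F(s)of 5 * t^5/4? 150/s^6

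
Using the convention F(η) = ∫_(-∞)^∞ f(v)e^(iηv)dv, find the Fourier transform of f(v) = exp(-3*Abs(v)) 6/(η^2 + 9)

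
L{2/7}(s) 2/(7 * s)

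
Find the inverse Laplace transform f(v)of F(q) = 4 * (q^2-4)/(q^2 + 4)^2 4 * v * cos(2 * v)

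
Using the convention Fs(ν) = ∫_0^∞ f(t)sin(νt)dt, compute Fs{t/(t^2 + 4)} pi*exp(-2*ν)/2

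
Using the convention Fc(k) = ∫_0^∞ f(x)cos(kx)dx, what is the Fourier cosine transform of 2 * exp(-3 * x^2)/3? sqrt(3) * sqrt(pi) * exp(-k^2/12)/9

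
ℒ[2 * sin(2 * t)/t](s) 2 * atan(2/s)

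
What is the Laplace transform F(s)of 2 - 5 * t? 2/s - 5/s^2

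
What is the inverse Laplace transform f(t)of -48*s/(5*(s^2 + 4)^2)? -12*t*sin(2*t)/5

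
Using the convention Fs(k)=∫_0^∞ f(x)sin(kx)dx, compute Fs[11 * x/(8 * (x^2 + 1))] 11 * pi * exp(-k)/16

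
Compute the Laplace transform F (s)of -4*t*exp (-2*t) -4/ (s + 2)^2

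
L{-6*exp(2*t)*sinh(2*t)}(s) -12/(s*(s - 4))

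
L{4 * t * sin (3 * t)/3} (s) 8 * s/ (s^2+9)^2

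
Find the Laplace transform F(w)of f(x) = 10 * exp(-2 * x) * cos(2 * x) 10 * (w + 2)/((w + 2)^2 + 4)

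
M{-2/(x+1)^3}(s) -pi * (s - 2) * (s - 1)/sin(pi * s)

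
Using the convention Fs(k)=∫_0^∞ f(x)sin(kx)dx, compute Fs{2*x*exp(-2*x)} 8*k/(k^2 + 4)^2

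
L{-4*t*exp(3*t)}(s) -4/(s - 3)^2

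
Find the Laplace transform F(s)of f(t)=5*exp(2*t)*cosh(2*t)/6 5*(s - 2)/(6*s*(s - 4))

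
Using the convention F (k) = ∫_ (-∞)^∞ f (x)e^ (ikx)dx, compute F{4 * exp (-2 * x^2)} 2 * sqrt (2) * sqrt (pi) * exp (-k^2/8)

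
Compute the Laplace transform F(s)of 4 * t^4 96/s^5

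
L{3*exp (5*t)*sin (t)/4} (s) 3/ (4*( (s - 5)^2+1))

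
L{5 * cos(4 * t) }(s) 5 * s/(s^2+16) 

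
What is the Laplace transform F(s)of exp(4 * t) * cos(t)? (s - 4)/((s - 4)^2 + 1)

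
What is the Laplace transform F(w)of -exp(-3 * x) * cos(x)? (-w - 3)/((w + 3)^2 + 1)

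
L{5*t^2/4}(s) 5/(2*s^3)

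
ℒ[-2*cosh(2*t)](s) -2*s/(s^2 - 4)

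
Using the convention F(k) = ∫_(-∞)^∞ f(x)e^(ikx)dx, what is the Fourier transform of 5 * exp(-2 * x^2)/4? 5 * sqrt(2) * sqrt(pi) * exp(-k^2/8)/8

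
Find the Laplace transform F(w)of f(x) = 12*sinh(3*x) 36/(w^2 - 9)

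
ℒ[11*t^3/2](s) 33/s^4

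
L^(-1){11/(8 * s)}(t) 11/8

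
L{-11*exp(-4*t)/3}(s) -11/(3*s+12)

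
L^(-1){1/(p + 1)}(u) exp(-u)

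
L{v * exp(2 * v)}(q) (q - 2)^(-2)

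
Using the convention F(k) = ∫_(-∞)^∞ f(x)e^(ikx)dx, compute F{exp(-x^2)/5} sqrt(pi) * exp(-k^2/4)/5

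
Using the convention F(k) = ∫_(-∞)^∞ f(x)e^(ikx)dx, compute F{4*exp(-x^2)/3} 4*sqrt(pi)*exp(-k^2/4)/3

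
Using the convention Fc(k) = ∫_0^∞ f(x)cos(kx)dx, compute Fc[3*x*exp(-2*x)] 3*(4 - k^2)/(k^2 + 4)^2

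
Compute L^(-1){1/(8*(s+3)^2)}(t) t*exp(-3*t)/8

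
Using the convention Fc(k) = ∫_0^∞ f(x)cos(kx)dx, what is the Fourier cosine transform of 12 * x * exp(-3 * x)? 12 * (9 - k^2)/(k^2 + 9)^2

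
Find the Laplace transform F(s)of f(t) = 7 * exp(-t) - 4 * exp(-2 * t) 7/(s+1) - 4/(s+2)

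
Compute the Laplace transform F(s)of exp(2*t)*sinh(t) 1/((s - 2)^2 - 1)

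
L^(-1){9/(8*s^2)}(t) 9*t/8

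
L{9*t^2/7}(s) 18/(7*s^3)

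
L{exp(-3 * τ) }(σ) 1/(σ + 3) 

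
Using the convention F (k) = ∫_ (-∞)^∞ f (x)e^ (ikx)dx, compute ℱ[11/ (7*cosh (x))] 11*pi/ (7*cosh (pi*k/2))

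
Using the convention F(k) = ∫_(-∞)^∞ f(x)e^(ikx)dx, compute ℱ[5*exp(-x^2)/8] 5*sqrt(pi)*exp(-k^2/4)/8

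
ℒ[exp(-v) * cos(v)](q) (q + 1)/((q + 1)^2 + 1)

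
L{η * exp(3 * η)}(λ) (λ - 3)^(-2)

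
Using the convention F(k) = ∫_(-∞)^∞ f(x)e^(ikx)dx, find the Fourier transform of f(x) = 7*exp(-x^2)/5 7*sqrt(pi)*exp(-k^2/4)/5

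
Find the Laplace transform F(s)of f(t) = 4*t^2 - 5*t 8/s^3 - 5/s^2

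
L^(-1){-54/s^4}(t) -9*t^3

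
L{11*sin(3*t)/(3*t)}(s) 11*atan(3/s)/3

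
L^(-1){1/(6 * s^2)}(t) t/6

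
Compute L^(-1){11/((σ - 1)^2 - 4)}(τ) 11*exp(τ)*sinh(2*τ)/2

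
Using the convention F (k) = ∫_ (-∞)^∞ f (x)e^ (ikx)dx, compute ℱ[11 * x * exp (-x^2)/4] 11 * I * sqrt (pi) * k * exp (-k^2/4)/8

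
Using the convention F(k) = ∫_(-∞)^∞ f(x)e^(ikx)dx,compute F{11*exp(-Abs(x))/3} 22/(3*(k^2 + 1))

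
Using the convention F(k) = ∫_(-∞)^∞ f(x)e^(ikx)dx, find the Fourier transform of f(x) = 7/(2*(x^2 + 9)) 7*pi*exp(-3*Abs(k))/6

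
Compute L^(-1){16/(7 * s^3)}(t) 8 * t^2/7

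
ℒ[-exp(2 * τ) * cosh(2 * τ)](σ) (2 - σ)/(σ * (σ - 4))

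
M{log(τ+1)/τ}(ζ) -pi*csc(pi*ζ)/(ζ - 1)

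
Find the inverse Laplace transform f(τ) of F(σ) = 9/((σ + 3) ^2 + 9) 3*exp(-3*τ)*sin(3*τ) 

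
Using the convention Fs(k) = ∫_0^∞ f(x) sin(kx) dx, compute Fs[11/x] 11*pi/2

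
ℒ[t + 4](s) 4/s + s^(-2)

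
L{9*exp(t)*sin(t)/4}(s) 9/(4*((s - 1)^2 + 1))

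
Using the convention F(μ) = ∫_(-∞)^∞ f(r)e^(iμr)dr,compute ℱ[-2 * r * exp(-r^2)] -I * sqrt(pi) * μ * exp(-μ^2/4)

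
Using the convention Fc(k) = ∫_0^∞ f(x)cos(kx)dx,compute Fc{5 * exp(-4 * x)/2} 10/(k^2 + 16)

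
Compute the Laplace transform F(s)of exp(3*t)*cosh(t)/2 (s - 3)/(2*((s - 3)^2 - 1))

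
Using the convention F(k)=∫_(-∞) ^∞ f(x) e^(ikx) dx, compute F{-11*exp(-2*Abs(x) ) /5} -44/(5*k^2 + 20) 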